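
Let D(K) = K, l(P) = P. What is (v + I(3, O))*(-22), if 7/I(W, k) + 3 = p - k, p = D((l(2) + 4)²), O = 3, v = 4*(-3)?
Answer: 3883/15 ≈ 258.87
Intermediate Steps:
v = -12
p = 36 (p = (2 + 4)² = 6² = 36)
I(W, k) = 7/(33 - k) (I(W, k) = 7/(-3 + (36 - k)) = 7/(33 - k))
(v + I(3, O))*(-22) = (-12 - 7/(-33 + 3))*(-22) = (-12 - 7/(-30))*(-22) = (-12 - 7*(-1/30))*(-22) = (-12 + 7/30)*(-22) = -353/30*(-22) = 3883/15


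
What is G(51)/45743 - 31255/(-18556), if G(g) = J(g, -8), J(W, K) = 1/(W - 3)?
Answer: 17156374219/10185685296 ≈ 1.6844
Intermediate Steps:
J(W, K) = 1/(-3 + W)
G(g) = 1/(-3 + g)
G(51)/45743 - 31255/(-18556) = 1/((-3 + 51)*45743) - 31255/(-18556) = (1/45743)/48 - 31255*(-1/18556) = (1/48)*(1/45743) + 31255/18556 = 1/2195664 + 31255/18556 = 17156374219/10185685296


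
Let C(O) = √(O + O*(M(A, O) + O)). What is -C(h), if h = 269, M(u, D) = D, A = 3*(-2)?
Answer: -7*√2959 ≈ -380.78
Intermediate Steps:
A = -6
C(O) = √(O + 2*O²) (C(O) = √(O + O*(O + O)) = √(O + O*(2*O)) = √(O + 2*O²))
-C(h) = -√(269*(1 + 2*269)) = -√(269*(1 + 538)) = -√(269*539) = -√144991 = -7*√2959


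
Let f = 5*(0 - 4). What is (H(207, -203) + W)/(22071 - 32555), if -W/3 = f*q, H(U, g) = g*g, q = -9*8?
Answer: -36889/10484 ≈ -3.5186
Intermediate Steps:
q = -72
H(U, g) = g²
f = -20 (f = 5*(-4) = -20)
W = -4320 (W = -(-60)*(-72) = -3*1440 = -4320)
(H(207, -203) + W)/(22071 - 32555) = ((-203)² - 4320)/(22071 - 32555) = (41209 - 4320)/(-10484) = 36889*(-1/10484) = -36889/10484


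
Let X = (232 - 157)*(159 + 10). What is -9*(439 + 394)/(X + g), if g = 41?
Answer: -441/748 ≈ -0.58957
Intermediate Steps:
X = 12675 (X = 75*169 = 12675)
-9*(439 + 394)/(X + g) = -9*(439 + 394)/(12675 + 41) = -7497/12716 = -9*49/748 = -441/748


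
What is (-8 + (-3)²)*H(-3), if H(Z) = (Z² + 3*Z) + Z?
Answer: -3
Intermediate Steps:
H(Z) = Z² + 4*Z
(-8 + (-3)²)*H(-3) = (-8 + (-3)²)*(-3*(4 - 3)) = (-8 + 9)*(-3*1) = 1*(-3) = -3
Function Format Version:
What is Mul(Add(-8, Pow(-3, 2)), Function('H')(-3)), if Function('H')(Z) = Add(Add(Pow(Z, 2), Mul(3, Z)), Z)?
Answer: -3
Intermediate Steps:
Function('H')(Z) = Add(Pow(Z, 2), Mul(4, Z))
Mul(Add(-8, Pow(-3, 2)), Function('H')(-3)) = Mul(Add(-8, Pow(-3, 2)), Mul(-3, Add(4, -3))) = Mul(Add(-8, 9), Mul(-3, 1)) = Mul(1, -3) = -3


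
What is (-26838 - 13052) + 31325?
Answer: -8565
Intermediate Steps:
(-26838 - 13052) + 31325 = -39890 + 31325 = -8565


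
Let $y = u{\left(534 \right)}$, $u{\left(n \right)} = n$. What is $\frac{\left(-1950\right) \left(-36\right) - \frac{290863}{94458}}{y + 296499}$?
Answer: $\frac{6630660737}{28057143114} \approx 0.23633$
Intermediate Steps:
$y = 534$
$\frac{\left(-1950\right) \left(-36\right) - \frac{290863}{94458}}{y + 296499} = \frac{\left(-1950\right) \left(-36\right) - \frac{290863}{94458}}{534 + 296499} = \frac{70200 - \frac{290863}{94458}}{297033} = \left(70200 - \frac{290863}{94458}\right) \frac{1}{297033} = \frac{6630660737}{94458} \cdot \frac{1}{297033} = \frac{6630660737}{28057143114}$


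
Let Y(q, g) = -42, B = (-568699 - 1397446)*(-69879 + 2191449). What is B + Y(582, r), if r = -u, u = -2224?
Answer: -4171314247692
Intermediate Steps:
r = 2224 (r = -1*(-2224) = 2224)
B = -4171314247650 (B = -1966145*2121570 = -4171314247650)
B + Y(582, r) = -4171314247650 - 42 = -4171314247692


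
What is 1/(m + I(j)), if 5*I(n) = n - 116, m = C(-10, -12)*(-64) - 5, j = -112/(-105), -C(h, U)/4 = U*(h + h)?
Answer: 75/4605901 ≈ 1.6283e-5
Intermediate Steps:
C(h, U) = -8*U*h (C(h, U) = -4*U*(h + h) = -4*U*2*h = -8*U*h)
j = 16/15 (j = -112*(-1/105) = 16/15 ≈ 1.0667)
m = 61435 (m = -8*(-12)*(-10)*(-64) - 5 = -960*(-64) - 5 = 61440 - 5 = 61435)
I(n) = -116/5 + n/5 (I(n) = (n - 116)/5 = (-116 + n)/5 = -116/5 + n/5)
1/(m + I(j)) = 1/(61435 + (-116/5 + (⅕)*(16/15))) = 1/(61435 + (-116/5 + 16/75)) = 1/(61435 - 1724/75) = 1/(4605901/75) = 75/4605901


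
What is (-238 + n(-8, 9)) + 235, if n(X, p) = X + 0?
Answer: -11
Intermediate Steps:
n(X, p) = X
(-238 + n(-8, 9)) + 235 = (-238 - 8) + 235 = -246 + 235 = -11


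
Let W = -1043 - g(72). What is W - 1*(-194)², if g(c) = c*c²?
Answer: -411927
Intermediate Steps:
g(c) = c³
W = -374291 (W = -1043 - 1*72³ = -1043 - 1*373248 = -1043 - 373248 = -374291)
W - 1*(-194)² = -374291 - 1*(-194)² = -374291 - 1*37636 = -374291 - 37636 = -411927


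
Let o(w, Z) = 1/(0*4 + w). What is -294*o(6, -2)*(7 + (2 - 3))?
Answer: -294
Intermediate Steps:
o(w, Z) = 1/w (o(w, Z) = 1/(0 + w) = 1/w)
-294*o(6, -2)*(7 + (2 - 3)) = -294*(7 + (2 - 3))/6 = -49*(7 - 1) = -49*6 = -294*1 = -294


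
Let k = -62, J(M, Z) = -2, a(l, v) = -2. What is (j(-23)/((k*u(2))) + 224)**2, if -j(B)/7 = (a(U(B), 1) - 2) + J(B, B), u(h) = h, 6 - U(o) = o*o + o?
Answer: 192293689/3844 ≈ 50024.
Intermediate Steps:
U(o) = 6 - o - o**2 (U(o) = 6 - (o*o + o) = 6 - (o**2 + o) = 6 - (o + o**2) = 6 + (-o - o**2) = 6 - o - o**2)
j(B) = 42 (j(B) = -7*((-2 - 2) - 2) = -7*(-4 - 2) = -7*(-6) = 42)
(j(-23)/((k*u(2))) + 224)**2 = (42/((-62*2)) + 224)**2 = (42/(-124) + 224)**2 = (42*(-1/124) + 224)**2 = (-21/62 + 224)**2 = (13867/62)**2 = 192293689/3844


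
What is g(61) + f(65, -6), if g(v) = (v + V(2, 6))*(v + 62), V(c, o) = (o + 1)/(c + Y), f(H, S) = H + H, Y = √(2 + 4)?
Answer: 6772 + 861*√6/2 ≈ 7826.5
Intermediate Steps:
Y = √6 ≈ 2.4495
f(H, S) = 2*H
V(c, o) = (1 + o)/(c + √6) (V(c, o) = (o + 1)/(c + √6) = (1 + o)/(c + √6))
g(v) = (62 + v)*(v + 7/(2 + √6)) (g(v) = (v + (1 + 6)/(2 + √6))*(v + 62) = (v + 7/(2 + √6))*(62 + v) = (62 + v)*(v + 7/(2 + √6)))
g(61) + f(65, -6) = (-434 + 61² + 55*61 + 217*√6 + (7/2)*61*√6) + 2*65 = (-434 + 3721 + 3355 + 217*√6 + 427*√6/2) + 130 = (6642 + 861*√6/2) + 130 = 6772 + 861*√6/2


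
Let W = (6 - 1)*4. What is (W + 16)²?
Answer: 1296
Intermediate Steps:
W = 20 (W = 5*4 = 20)
(W + 16)² = (20 + 16)² = 36² = 1296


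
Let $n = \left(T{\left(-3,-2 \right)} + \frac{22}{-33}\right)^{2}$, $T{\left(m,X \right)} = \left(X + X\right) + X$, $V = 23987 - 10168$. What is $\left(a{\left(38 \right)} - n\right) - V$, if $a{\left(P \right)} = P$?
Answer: $- \frac{124429}{9} \approx -13825.0$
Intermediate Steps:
$V = 13819$
$T{\left(m,X \right)} = 3 X$ ($T{\left(m,X \right)} = 2 X + X = 3 X$)
$n = \frac{400}{9}$ ($n = \left(3 \left(-2\right) + \frac{22}{-33}\right)^{2} = \left(-6 + 22 \left(- \frac{1}{33}\right)\right)^{2} = \left(-6 - \frac{2}{3}\right)^{2} = \left(- \frac{20}{3}\right)^{2} = \frac{400}{9} \approx 44.444$)
$\left(a{\left(38 \right)} - n\right) - V = \left(38 - \frac{400}{9}\right) - 13819 = - \frac{58}{9} - 13819 = - \frac{124429}{9}$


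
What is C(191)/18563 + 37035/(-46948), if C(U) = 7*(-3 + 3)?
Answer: -37035/46948 ≈ -0.78885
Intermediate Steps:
C(U) = 0 (C(U) = 7*0 = 0)
C(191)/18563 + 37035/(-46948) = 0/18563 + 37035/(-46948) = 0*(1/18563) + 37035*(-1/46948) = 0 - 37035/46948 = -37035/46948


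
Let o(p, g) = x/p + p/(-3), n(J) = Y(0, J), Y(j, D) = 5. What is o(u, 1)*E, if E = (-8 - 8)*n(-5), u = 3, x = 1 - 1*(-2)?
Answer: 0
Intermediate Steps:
x = 3 (x = 1 + 2 = 3)
n(J) = 5
o(p, g) = 3/p - p/3 (o(p, g) = 3/p + p/(-3) = 3/p + p*(-⅓) = 3/p - p/3)
E = -80 (E = (-8 - 8)*5 = -16*5 = -80)
o(u, 1)*E = (3/3 - ⅓*3)*(-80) = (3*(⅓) - 1)*(-80) = (1 - 1)*(-80) = 0*(-80) = 0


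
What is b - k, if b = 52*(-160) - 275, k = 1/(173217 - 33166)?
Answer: -1203738346/140051 ≈ -8595.0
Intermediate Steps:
k = 1/140051 ≈ 7.1403e-6
b = -8595 (b = -8320 - 275 = -8595)
b - k = -8595 - 1*1/140051 = -8595 - 1/140051 = -1203738346/140051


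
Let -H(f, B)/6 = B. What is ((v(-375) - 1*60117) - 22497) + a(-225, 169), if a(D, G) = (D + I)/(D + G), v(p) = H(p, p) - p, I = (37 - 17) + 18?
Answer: -4479197/56 ≈ -79986.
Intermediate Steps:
I = 38 (I = 20 + 18 = 38)
H(f, B) = -6*B
v(p) = -7*p (v(p) = -6*p - p = -7*p)
a(D, G) = (38 + D)/(D + G) (a(D, G) = (D + 38)/(D + G) = (38 + D)/(D + G))
((v(-375) - 1*60117) - 22497) + a(-225, 169) = ((-7*(-375) - 1*60117) - 22497) + (38 - 225)/(-225 + 169) = ((2625 - 60117) - 22497) - 187/(-56) = (-57492 - 22497) - 1/56*(-187) = -79989 + 187/56 = -4479197/56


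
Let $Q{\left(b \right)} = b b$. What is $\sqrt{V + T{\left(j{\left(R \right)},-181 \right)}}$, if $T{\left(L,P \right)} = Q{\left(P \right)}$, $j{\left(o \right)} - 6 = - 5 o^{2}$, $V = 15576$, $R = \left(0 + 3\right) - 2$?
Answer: $\sqrt{48337} \approx 219.86$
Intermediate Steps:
$R = 1$ ($R = 3 - 2 = 1$)
$Q{\left(b \right)} = b^{2}$
$j{\left(o \right)} = 6 - 5 o^{2}$
$T{\left(L,P \right)} = P^{2}$
$\sqrt{V + T{\left(j{\left(R \right)},-181 \right)}} = \sqrt{15576 + \left(-181\right)^{2}} = \sqrt{15576 + 32761} = \sqrt{48337}$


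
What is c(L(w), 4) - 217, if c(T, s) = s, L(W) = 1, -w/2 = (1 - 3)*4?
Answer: -213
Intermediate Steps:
w = 16 (w = -2*(1 - 3)*4 = -(-4)*4 = -2*(-8) = 16)
c(L(w), 4) - 217 = 4 - 217 = -213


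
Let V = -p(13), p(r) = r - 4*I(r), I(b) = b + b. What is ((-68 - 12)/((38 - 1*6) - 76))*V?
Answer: 1820/11 ≈ 165.45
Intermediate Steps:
I(b) = 2*b
p(r) = -7*r (p(r) = r - 8*r = -7*r)
V = 91 (V = -(-7)*13 = -1*(-91) = 91)
((-68 - 12)/((38 - 1*6) - 76))*V = ((-68 - 12)/((38 - 1*6) - 76))*91 = -80/((38 - 6) - 76)*91 = -80/(32 - 76)*91 = -80/(-44)*91 = -80*(-1/44)*91 = (20/11)*91 = 1820/11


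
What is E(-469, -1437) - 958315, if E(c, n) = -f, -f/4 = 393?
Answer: -956743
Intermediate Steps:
f = -1572 (f = -4*393 = -1572)
E(c, n) = 1572 (E(c, n) = -1*(-1572) = 1572)
E(-469, -1437) - 958315 = 1572 - 958315 = -956743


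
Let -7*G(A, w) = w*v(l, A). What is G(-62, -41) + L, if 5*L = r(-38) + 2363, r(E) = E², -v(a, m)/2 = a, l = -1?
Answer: 27059/35 ≈ 773.11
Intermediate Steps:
v(a, m) = -2*a
G(A, w) = -2*w/7 (G(A, w) = -w*(-2*(-1))/7 = -w*2/7 = -2*w/7)
L = 3807/5 (L = ((-38)² + 2363)/5 = (1444 + 2363)/5 = (⅕)*3807 = 3807/5 ≈ 761.40)
G(-62, -41) + L = -2/7*(-41) + 3807/5 = 82/7 + 3807/5 = 27059/35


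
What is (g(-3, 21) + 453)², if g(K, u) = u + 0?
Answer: 224676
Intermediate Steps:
g(K, u) = u
(g(-3, 21) + 453)² = (21 + 453)² = 474² = 224676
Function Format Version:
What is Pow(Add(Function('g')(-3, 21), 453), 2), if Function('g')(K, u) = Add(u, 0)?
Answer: 224676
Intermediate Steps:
Function('g')(K, u) = u
Pow(Add(Function('g')(-3, 21), 453), 2) = Pow(Add(21, 453), 2) = Pow(474, 2) = 224676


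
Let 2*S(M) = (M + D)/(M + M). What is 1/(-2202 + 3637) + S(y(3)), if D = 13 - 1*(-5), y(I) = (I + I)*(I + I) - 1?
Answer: 311/820 ≈ 0.37927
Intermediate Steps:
y(I) = -1 + 4*I² (y(I) = (2*I)*(2*I) - 1 = 4*I² - 1 = -1 + 4*I²)
D = 18 (D = 13 + 5 = 18)
S(M) = (18 + M)/(4*M) (S(M) = ((M + 18)/(M + M))/2 = ((18 + M)/((2*M)))/2 = ((18 + M)*(1/(2*M)))/2 = ((18 + M)/(2*M))/2 = (18 + M)/(4*M))
1/(-2202 + 3637) + S(y(3)) = 1/(-2202 + 3637) + (18 + (-1 + 4*3²))/(4*(-1 + 4*3²)) = 1/1435 + (18 + (-1 + 4*9))/(4*(-1 + 4*9)) = 1/1435 + (18 + (-1 + 36))/(4*(-1 + 36)) = 1/1435 + (¼)*(18 + 35)/35 = 1/1435 + (¼)*(1/35)*53 = 1/1435 + 53/140 = 311/820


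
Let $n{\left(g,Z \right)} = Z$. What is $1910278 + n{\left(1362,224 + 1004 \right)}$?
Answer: $1911506$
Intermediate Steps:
$1910278 + n{\left(1362,224 + 1004 \right)} = 1910278 + \left(224 + 1004\right) = 1910278 + 1228 = 1911506$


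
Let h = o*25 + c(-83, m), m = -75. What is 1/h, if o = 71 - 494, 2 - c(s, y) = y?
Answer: -1/10498 ≈ -9.5256e-5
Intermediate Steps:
c(s, y) = 2 - y
o = -423
h = -10498 (h = -423*25 + (2 - 1*(-75)) = -10575 + (2 + 75) = -10575 + 77 = -10498)
1/h = 1/(-10498) = -1/10498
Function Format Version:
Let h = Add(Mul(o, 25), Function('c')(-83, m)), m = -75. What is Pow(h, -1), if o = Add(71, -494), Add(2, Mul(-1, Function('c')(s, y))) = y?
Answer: Rational(-1, 10498) ≈ -9.5256e-5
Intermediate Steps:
Function('c')(s, y) = Add(2, Mul(-1, y))
o = -423
h = -10498 (h = Add(Mul(-423, 25), Add(2, Mul(-1, -75))) = Add(-10575, Add(2, 75)) = Add(-10575, 77) = -10498)
Pow(h, -1) = Pow(-10498, -1) = Rational(-1, 10498)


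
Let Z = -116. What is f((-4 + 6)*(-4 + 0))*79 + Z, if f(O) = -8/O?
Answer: -37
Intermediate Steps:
f((-4 + 6)*(-4 + 0))*79 + Z = -8*1/((-4 + 0)*(-4 + 6))*79 - 116 = -8/(2*(-4))*79 - 116 = -8/(-8)*79 - 116 = -8*(-⅛)*79 - 116 = 1*79 - 116 = 79 - 116 = -37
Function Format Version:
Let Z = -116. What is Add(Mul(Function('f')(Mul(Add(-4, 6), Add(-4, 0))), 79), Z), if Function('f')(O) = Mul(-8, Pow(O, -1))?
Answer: -37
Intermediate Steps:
Add(Mul(Function('f')(Mul(Add(-4, 6), Add(-4, 0))), 79), Z) = Add(Mul(Mul(-8, Pow(Mul(Add(-4, 6), Add(-4, 0)), -1)), 79), -116) = Add(Mul(Mul(-8, Pow(Mul(2, -4), -1)), 79), -116) = Add(Mul(Mul(-8, Pow(-8, -1)), 79), -116) = Add(Mul(Mul(-8, Rational(-1, 8)), 79), -116) = Add(Mul(1, 79), -116) = Add(79, -116) = -37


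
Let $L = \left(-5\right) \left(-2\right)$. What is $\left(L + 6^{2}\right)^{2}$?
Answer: $2116$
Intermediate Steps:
$L = 10$
$\left(L + 6^{2}\right)^{2} = \left(10 + 6^{2}\right)^{2} = \left(10 + 36\right)^{2} = 46^{2} = 2116$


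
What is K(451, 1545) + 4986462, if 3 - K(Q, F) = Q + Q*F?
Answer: 4289219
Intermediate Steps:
K(Q, F) = 3 - Q - F*Q (K(Q, F) = 3 - (Q + Q*F) = 3 - (Q + F*Q) = 3 + (-Q - F*Q) = 3 - Q - F*Q)
K(451, 1545) + 4986462 = (3 - 1*451 - 1*1545*451) + 4986462 = (3 - 451 - 696795) + 4986462 = -697243 + 4986462 = 4289219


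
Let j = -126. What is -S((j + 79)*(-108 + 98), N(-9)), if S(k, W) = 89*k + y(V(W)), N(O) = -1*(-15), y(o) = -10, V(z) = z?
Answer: -41820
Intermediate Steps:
N(O) = 15
S(k, W) = -10 + 89*k (S(k, W) = 89*k - 10 = -10 + 89*k)
-S((j + 79)*(-108 + 98), N(-9)) = -(-10 + 89*((-126 + 79)*(-108 + 98))) = -(-10 + 89*(-47*(-10))) = -(-10 + 89*470) = -(-10 + 41830) = -1*41820 = -41820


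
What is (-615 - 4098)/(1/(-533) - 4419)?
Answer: 2512029/2355328 ≈ 1.0665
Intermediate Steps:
(-615 - 4098)/(1/(-533) - 4419) = -4713/(-1/533 - 4419) = -4713/(-2355328/533) = -4713*(-533/2355328) = 2512029/2355328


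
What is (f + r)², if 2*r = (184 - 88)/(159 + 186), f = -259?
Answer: 886193361/13225 ≈ 67009.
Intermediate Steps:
r = 16/115 (r = ((184 - 88)/(159 + 186))/2 = (96/345)/2 = (96*(1/345))/2 = (½)*(32/115) = 16/115 ≈ 0.13913)
(f + r)² = (-259 + 16/115)² = (-29769/115)² = 886193361/13225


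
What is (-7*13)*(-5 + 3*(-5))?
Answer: 1820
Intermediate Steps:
(-7*13)*(-5 + 3*(-5)) = -91*(-5 - 15) = -91*(-20) = 1820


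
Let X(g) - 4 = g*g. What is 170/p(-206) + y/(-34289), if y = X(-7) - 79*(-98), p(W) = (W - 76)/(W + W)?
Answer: 1199701685/4834749 ≈ 248.14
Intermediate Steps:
X(g) = 4 + g² (X(g) = 4 + g*g = 4 + g²)
p(W) = (-76 + W)/(2*W) (p(W) = (-76 + W)/((2*W)) = (-76 + W)*(1/(2*W)) = (-76 + W)/(2*W))
y = 7795 (y = (4 + (-7)²) - 79*(-98) = (4 + 49) + 7742 = 53 + 7742 = 7795)
170/p(-206) + y/(-34289) = 170/(((½)*(-76 - 206)/(-206))) + 7795/(-34289) = 170/(((½)*(-1/206)*(-282))) + 7795*(-1/34289) = 170/(141/206) - 7795/34289 = 170*(206/141) - 7795/34289 = 35020/141 - 7795/34289 = 1199701685/4834749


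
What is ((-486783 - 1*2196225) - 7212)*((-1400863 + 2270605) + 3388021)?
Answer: -11454319177860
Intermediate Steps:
((-486783 - 1*2196225) - 7212)*((-1400863 + 2270605) + 3388021) = ((-486783 - 2196225) - 7212)*(869742 + 3388021) = (-2683008 - 7212)*4257763 = -2690220*4257763 = -11454319177860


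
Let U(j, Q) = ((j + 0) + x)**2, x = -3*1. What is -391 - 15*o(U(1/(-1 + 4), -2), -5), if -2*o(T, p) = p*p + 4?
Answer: -347/2 ≈ -173.50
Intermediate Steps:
x = -3
U(j, Q) = (-3 + j)**2 (U(j, Q) = ((j + 0) - 3)**2 = (j - 3)**2 = (-3 + j)**2)
o(T, p) = -2 - p**2/2 (o(T, p) = -(p*p + 4)/2 = -(p**2 + 4)/2 = -(4 + p**2)/2 = -2 - p**2/2)
-391 - 15*o(U(1/(-1 + 4), -2), -5) = -391 - 15*(-2 - 1/2*(-5)**2) = -391 - 15*(-2 - 1/2*25) = -391 - 15*(-2 - 25/2) = -391 - 15*(-29)/2 = -391 - 1*(-435/2) = -391 + 435/2 = -347/2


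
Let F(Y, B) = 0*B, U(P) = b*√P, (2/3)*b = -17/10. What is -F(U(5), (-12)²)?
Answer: 0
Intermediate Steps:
b = -51/20 (b = 3*(-17/10)/2 = 3*(-17*⅒)/2 = (3/2)*(-17/10) = -51/20 ≈ -2.5500)
U(P) = -51*√P/20
F(Y, B) = 0
-F(U(5), (-12)²) = -1*0 = 0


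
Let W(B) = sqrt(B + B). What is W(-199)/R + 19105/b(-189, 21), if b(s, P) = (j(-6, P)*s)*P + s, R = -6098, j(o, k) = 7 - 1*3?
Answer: -3821/3213 - I*sqrt(398)/6098 ≈ -1.1892 - 0.0032716*I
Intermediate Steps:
j(o, k) = 4 (j(o, k) = 7 - 3 = 4)
W(B) = sqrt(2)*sqrt(B) (W(B) = sqrt(2*B) = sqrt(2)*sqrt(B))
b(s, P) = s + 4*P*s (b(s, P) = (4*s)*P + s = 4*P*s + s = s + 4*P*s)
W(-199)/R + 19105/b(-189, 21) = (sqrt(2)*sqrt(-199))/(-6098) + 19105/((-189*(1 + 4*21))) = (sqrt(2)*(I*sqrt(199)))*(-1/6098) + 19105/((-189*(1 + 84))) = (I*sqrt(398))*(-1/6098) + 19105/((-189*85)) = -I*sqrt(398)/6098 + 19105/(-16065) = -I*sqrt(398)/6098 + 19105*(-1/16065) = -I*sqrt(398)/6098 - 3821/3213 = -3821/3213 - I*sqrt(398)/6098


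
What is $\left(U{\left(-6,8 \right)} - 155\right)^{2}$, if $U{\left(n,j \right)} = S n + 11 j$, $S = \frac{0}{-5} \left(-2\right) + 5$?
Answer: $9409$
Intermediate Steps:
$S = 5$ ($S = 0 \left(- \frac{1}{5}\right) \left(-2\right) + 5 = 0 \left(-2\right) + 5 = 0 + 5 = 5$)
$U{\left(n,j \right)} = 5 n + 11 j$
$\left(U{\left(-6,8 \right)} - 155\right)^{2} = \left(\left(5 \left(-6\right) + 11 \cdot 8\right) - 155\right)^{2} = \left(\left(-30 + 88\right) - 155\right)^{2} = \left(58 - 155\right)^{2} = \left(-97\right)^{2} = 9409$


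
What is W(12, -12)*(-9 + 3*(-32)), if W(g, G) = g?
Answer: -1260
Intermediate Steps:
W(12, -12)*(-9 + 3*(-32)) = 12*(-9 + 3*(-32)) = 12*(-9 - 96) = 12*(-105) = -1260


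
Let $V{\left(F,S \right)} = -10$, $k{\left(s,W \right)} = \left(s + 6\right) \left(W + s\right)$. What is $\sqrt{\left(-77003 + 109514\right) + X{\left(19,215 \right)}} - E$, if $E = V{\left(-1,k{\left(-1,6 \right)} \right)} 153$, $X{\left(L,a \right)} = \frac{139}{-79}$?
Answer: $1530 + \frac{\sqrt{202890170}}{79} \approx 1710.3$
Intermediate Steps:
$X{\left(L,a \right)} = - \frac{139}{79}$ ($X{\left(L,a \right)} = 139 \left(- \frac{1}{79}\right) = - \frac{139}{79}$)
$k{\left(s,W \right)} = \left(6 + s\right) \left(W + s\right)$
$E = -1530$ ($E = \left(-10\right) 153 = -1530$)
$\sqrt{\left(-77003 + 109514\right) + X{\left(19,215 \right)}} - E = \sqrt{\left(-77003 + 109514\right) - \frac{139}{79}} - -1530 = \sqrt{32511 - \frac{139}{79}} + 1530 = \sqrt{\frac{2568230}{79}} + 1530 = \frac{\sqrt{202890170}}{79} + 1530 = 1530 + \frac{\sqrt{202890170}}{79}$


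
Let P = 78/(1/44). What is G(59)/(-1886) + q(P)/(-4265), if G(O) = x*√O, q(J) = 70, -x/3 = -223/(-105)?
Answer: -14/853 + 223*√59/66010 ≈ 0.0095364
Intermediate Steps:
x = -223/35 (x = -(-669)/(-105) = -(-669)*(-1)/105 = -3*223/105 = -223/35 ≈ -6.3714)
P = 3432 (P = 78/(1/44) = 78*44 = 3432)
G(O) = -223*√O/35
G(59)/(-1886) + q(P)/(-4265) = -223*√59/35/(-1886) + 70/(-4265) = -223*√59/35*(-1/1886) + 70*(-1/4265) = 223*√59/66010 - 14/853 = -14/853 + 223*√59/66010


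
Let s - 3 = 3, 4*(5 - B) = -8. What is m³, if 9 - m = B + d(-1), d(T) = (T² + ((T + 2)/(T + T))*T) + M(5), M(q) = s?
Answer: -1331/8 ≈ -166.38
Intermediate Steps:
B = 7 (B = 5 - ¼*(-8) = 5 + 2 = 7)
s = 6 (s = 3 + 3 = 6)
M(q) = 6
d(T) = 7 + T² + T/2 (d(T) = (T² + ((T + 2)/(T + T))*T) + 6 = (T² + ((2 + T)/((2*T)))*T) + 6 = (T² + ((2 + T)*(1/(2*T)))*T) + 6 = (T² + ((2 + T)/(2*T))*T) + 6 = (T² + (1 + T/2)) + 6 = (1 + T² + T/2) + 6 = 7 + T² + T/2)
m = -11/2 (m = 9 - (7 + (7 + (-1)² + (½)*(-1))) = 9 - (7 + (7 + 1 - ½)) = 9 - (7 + 15/2) = 9 - 1*29/2 = 9 - 29/2 = -11/2 ≈ -5.5000)
m³ = (-11/2)³ = -1331/8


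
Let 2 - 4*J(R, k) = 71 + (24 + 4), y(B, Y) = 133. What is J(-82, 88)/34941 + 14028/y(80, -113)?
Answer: 14741327/139764 ≈ 105.47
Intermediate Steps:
J(R, k) = -97/4 (J(R, k) = ½ - (71 + (24 + 4))/4 = ½ - (71 + 28)/4 = ½ - ¼*99 = ½ - 99/4 = -97/4)
J(-82, 88)/34941 + 14028/y(80, -113) = -97/4/34941 + 14028/133 = -97/4*1/34941 + 14028*(1/133) = -97/139764 + 2004/19 = 14741327/139764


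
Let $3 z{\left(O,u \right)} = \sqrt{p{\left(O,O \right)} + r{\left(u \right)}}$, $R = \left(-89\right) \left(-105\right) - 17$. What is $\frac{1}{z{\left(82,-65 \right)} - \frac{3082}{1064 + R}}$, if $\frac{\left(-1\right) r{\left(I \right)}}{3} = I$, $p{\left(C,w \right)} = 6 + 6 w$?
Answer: $\frac{8007036}{2076503351} + \frac{26998416 \sqrt{77}}{2076503351} \approx 0.11795$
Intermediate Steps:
$r{\left(I \right)} = - 3 I$
$R = 9328$ ($R = 9345 - 17 = 9328$)
$z{\left(O,u \right)} = \frac{\sqrt{6 - 3 u + 6 O}}{3}$ ($z{\left(O,u \right)} = \frac{\sqrt{\left(6 + 6 O\right) - 3 u}}{3} = \frac{\sqrt{6 - 3 u + 6 O}}{3}$)
$\frac{1}{z{\left(82,-65 \right)} - \frac{3082}{1064 + R}} = \frac{1}{\frac{\sqrt{6 - -195 + 6 \cdot 82}}{3} - \frac{3082}{1064 + 9328}} = \frac{1}{\frac{\sqrt{6 + 195 + 492}}{3} - \frac{3082}{10392}} = \frac{1}{\frac{\sqrt{693}}{3} - \frac{1541}{5196}} = \frac{1}{\frac{3 \sqrt{77}}{3} - \frac{1541}{5196}} = \frac{1}{\sqrt{77} - \frac{1541}{5196}} = \frac{1}{- \frac{1541}{5196} + \sqrt{77}}$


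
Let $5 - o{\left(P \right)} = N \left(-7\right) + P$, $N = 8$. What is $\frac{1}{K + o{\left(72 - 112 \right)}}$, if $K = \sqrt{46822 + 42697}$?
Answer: $- \frac{101}{79318} + \frac{\sqrt{89519}}{79318} \approx 0.0024988$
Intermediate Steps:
$K = \sqrt{89519} \approx 299.2$
$o{\left(P \right)} = 61 - P$ ($o{\left(P \right)} = 5 - \left(8 \left(-7\right) + P\right) = 5 - \left(-56 + P\right) = 61 - P$)
$\frac{1}{K + o{\left(72 - 112 \right)}} = \frac{1}{\sqrt{89519} + \left(61 - \left(72 - 112\right)\right)} = \frac{1}{\sqrt{89519} + \left(61 - -40\right)} = \frac{1}{\sqrt{89519} + \left(61 + 40\right)} = \frac{1}{\sqrt{89519} + 101} = \frac{1}{101 + \sqrt{89519}}$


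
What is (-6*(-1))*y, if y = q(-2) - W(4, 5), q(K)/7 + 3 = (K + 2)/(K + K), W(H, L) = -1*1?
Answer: -120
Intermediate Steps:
W(H, L) = -1
q(K) = -21 + 7*(2 + K)/(2*K) (q(K) = -21 + 7*((K + 2)/(K + K)) = -21 + 7*((2 + K)/((2*K))) = -21 + 7*((2 + K)*(1/(2*K))) = -21 + 7*((2 + K)/(2*K)) = -21 + 7*(2 + K)/(2*K))
y = -20 (y = (-35/2 + 7/(-2)) - 1*(-1) = (-35/2 + 7*(-½)) + 1 = (-35/2 - 7/2) + 1 = -21 + 1 = -20)
(-6*(-1))*y = -6*(-1)*(-20) = 6*(-20) = -120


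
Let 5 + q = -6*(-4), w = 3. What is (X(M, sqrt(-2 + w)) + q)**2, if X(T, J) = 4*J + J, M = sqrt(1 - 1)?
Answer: 576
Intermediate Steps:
M = 0 (M = sqrt(0) = 0)
X(T, J) = 5*J
q = 19 (q = -5 - 6*(-4) = -5 + 24 = 19)
(X(M, sqrt(-2 + w)) + q)**2 = (5*sqrt(-2 + 3) + 19)**2 = (5*sqrt(1) + 19)**2 = (5*1 + 19)**2 = (5 + 19)**2 = 24**2 = 576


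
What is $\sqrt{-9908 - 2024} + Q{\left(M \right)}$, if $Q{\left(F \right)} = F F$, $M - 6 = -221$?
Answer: $46225 + 2 i \sqrt{2983} \approx 46225.0 + 109.23 i$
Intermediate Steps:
$M = -215$ ($M = 6 - 221 = -215$)
$Q{\left(F \right)} = F^{2}$
$\sqrt{-9908 - 2024} + Q{\left(M \right)} = \sqrt{-9908 - 2024} + \left(-215\right)^{2} = \sqrt{-11932} + 46225 = 2 i \sqrt{2983} + 46225 = 46225 + 2 i \sqrt{2983}$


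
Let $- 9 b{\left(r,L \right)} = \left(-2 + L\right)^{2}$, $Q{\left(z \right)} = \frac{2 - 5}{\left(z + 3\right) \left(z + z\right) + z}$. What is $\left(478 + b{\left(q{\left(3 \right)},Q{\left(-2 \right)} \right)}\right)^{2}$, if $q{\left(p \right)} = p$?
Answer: $\frac{3651921}{16} \approx 2.2825 \cdot 10^{5}$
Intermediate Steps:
$Q{\left(z \right)} = - \frac{3}{z + 2 z \left(3 + z\right)}$ ($Q{\left(z \right)} = - \frac{3}{\left(3 + z\right) 2 z + z} = - \frac{3}{2 z \left(3 + z\right) + z} = - \frac{3}{z + 2 z \left(3 + z\right)}$)
$b{\left(r,L \right)} = - \frac{\left(-2 + L\right)^{2}}{9}$
$\left(478 + b{\left(q{\left(3 \right)},Q{\left(-2 \right)} \right)}\right)^{2} = \left(478 - \frac{\left(-2 - \frac{3}{\left(-2\right) \left(7 + 2 \left(-2\right)\right)}\right)^{2}}{9}\right)^{2} = \left(478 - \frac{\left(-2 - - \frac{3}{2 \left(7 - 4\right)}\right)^{2}}{9}\right)^{2} = \left(478 - \frac{\left(-2 - - \frac{3}{2 \cdot 3}\right)^{2}}{9}\right)^{2} = \left(478 - \frac{\left(-2 - \left(- \frac{3}{2}\right) \frac{1}{3}\right)^{2}}{9}\right)^{2} = \left(478 - \frac{\left(-2 + \frac{1}{2}\right)^{2}}{9}\right)^{2} = \left(478 - \frac{\left(- \frac{3}{2}\right)^{2}}{9}\right)^{2} = \left(478 - \frac{1}{4}\right)^{2} = \left(\frac{1911}{4}\right)^{2} = \frac{3651921}{16}$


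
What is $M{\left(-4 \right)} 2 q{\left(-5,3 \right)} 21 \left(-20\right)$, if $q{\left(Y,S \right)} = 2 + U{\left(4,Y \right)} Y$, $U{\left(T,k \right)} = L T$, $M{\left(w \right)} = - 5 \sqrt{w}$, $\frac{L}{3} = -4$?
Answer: $2032800 i \approx 2.0328 \cdot 10^{6} i$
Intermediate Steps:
$L = -12$ ($L = 3 \left(-4\right) = -12$)
$U{\left(T,k \right)} = - 12 T$
$q{\left(Y,S \right)} = 2 - 48 Y$ ($q{\left(Y,S \right)} = 2 + \left(-12\right) 4 Y = 2 - 48 Y$)
$M{\left(-4 \right)} 2 q{\left(-5,3 \right)} 21 \left(-20\right) = - 5 \sqrt{-4} \cdot 2 \left(2 - -240\right) 21 \left(-20\right) = - 5 \cdot 2 i 2 \left(2 + 240\right) 21 \left(-20\right) = - 10 i 2 \cdot 242 \cdot 21 \left(-20\right) = - 20 i 242 \cdot 21 \left(-20\right) = - 4840 i 21 \left(-20\right) = - 101640 i \left(-20\right) = 2032800 i$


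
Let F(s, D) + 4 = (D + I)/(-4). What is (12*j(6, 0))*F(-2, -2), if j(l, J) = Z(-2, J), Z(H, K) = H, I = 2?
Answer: 96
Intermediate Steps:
j(l, J) = -2
F(s, D) = -9/2 - D/4 (F(s, D) = -4 + (D + 2)/(-4) = -4 + (2 + D)*(-¼) = -4 + (-½ - D/4) = -9/2 - D/4)
(12*j(6, 0))*F(-2, -2) = (12*(-2))*(-9/2 - ¼*(-2)) = -24*(-9/2 + ½) = -24*(-4) = 96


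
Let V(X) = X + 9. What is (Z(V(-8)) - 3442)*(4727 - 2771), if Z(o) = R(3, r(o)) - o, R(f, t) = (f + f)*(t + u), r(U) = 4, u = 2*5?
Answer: -6570204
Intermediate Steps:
u = 10
R(f, t) = 2*f*(10 + t) (R(f, t) = (f + f)*(t + 10) = (2*f)*(10 + t) = 2*f*(10 + t))
V(X) = 9 + X
Z(o) = 84 - o (Z(o) = 2*3*(10 + 4) - o = 2*3*14 - o = 84 - o)
(Z(V(-8)) - 3442)*(4727 - 2771) = ((84 - (9 - 8)) - 3442)*(4727 - 2771) = ((84 - 1*1) - 3442)*1956 = ((84 - 1) - 3442)*1956 = (83 - 3442)*1956 = -3359*1956 = -6570204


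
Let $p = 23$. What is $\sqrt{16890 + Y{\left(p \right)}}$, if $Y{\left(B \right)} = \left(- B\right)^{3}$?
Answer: $\sqrt{4723} \approx 68.724$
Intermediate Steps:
$Y{\left(B \right)} = - B^{3}$
$\sqrt{16890 + Y{\left(p \right)}} = \sqrt{16890 - 23^{3}} = \sqrt{16890 - 12167} = \sqrt{4723}$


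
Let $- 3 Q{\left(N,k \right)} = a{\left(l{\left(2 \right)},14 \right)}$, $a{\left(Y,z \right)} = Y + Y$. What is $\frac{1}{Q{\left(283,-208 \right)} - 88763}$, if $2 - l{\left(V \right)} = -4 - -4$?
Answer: $- \frac{3}{266293} \approx -1.1266 \cdot 10^{-5}$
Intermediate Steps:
$l{\left(V \right)} = 2$ ($l{\left(V \right)} = 2 - \left(-4 - -4\right) = 2 - \left(-4 + 4\right) = 2 - 0 = 2 + 0 = 2$)
$a{\left(Y,z \right)} = 2 Y$
$Q{\left(N,k \right)} = - \frac{4}{3}$ ($Q{\left(N,k \right)} = - \frac{2 \cdot 2}{3} = \left(- \frac{1}{3}\right) 4 = - \frac{4}{3}$)
$\frac{1}{Q{\left(283,-208 \right)} - 88763} = \frac{1}{- \frac{4}{3} - 88763} = \frac{1}{- \frac{266293}{3}} = - \frac{3}{266293}$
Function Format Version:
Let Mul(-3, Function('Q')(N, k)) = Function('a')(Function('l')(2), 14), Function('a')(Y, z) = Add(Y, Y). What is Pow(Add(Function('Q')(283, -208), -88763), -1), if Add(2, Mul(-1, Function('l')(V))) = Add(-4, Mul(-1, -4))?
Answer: Rational(-3, 266293) ≈ -1.1266e-5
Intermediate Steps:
Function('l')(V) = 2 (Function('l')(V) = Add(2, Mul(-1, Add(-4, Mul(-1, -4)))) = Add(2, Mul(-1, Add(-4, 4))) = Add(2, Mul(-1, 0)) = Add(2, 0) = 2)
Function('a')(Y, z) = Mul(2, Y)
Function('Q')(N, k) = Rational(-4, 3) (Function('Q')(N, k) = Mul(Rational(-1, 3), Mul(2, 2)) = Mul(Rational(-1, 3), 4) = Rational(-4, 3))
Pow(Add(Function('Q')(283, -208), -88763), -1) = Pow(Add(Rational(-4, 3), -88763), -1) = Pow(Rational(-266293, 3), -1) = Rational(-3, 266293)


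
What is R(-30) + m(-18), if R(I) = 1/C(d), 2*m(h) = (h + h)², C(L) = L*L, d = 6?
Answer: 23329/36 ≈ 648.03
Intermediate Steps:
C(L) = L²
m(h) = 2*h² (m(h) = (h + h)²/2 = (2*h)²/2 = (4*h²)/2 = 2*h²)
R(I) = 1/36 (R(I) = 1/(6²) = 1/36)
R(-30) + m(-18) = 1/36 + 2*(-18)² = 1/36 + 2*324 = 1/36 + 648 = 23329/36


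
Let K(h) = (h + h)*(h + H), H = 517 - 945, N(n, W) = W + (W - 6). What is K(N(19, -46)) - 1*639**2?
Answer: -305225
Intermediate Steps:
N(n, W) = -6 + 2*W (N(n, W) = W + (-6 + W) = -6 + 2*W)
H = -428
K(h) = 2*h*(-428 + h) (K(h) = (h + h)*(h - 428) = (2*h)*(-428 + h) = 2*h*(-428 + h))
K(N(19, -46)) - 1*639**2 = 2*(-6 + 2*(-46))*(-428 + (-6 + 2*(-46))) - 1*639**2 = 2*(-6 - 92)*(-428 + (-6 - 92)) - 1*408321 = 2*(-98)*(-428 - 98) - 408321 = 2*(-98)*(-526) - 408321 = 103096 - 408321 = -305225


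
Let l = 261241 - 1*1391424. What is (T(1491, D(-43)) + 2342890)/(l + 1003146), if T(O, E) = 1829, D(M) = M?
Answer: -2344719/127037 ≈ -18.457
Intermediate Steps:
l = -1130183 (l = 261241 - 1391424 = -1130183)
(T(1491, D(-43)) + 2342890)/(l + 1003146) = (1829 + 2342890)/(-1130183 + 1003146) = 2344719/(-127037) = 2344719*(-1/127037) = -2344719/127037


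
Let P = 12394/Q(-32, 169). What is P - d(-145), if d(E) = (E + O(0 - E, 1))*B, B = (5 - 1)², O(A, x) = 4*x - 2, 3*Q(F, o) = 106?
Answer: 139855/53 ≈ 2638.8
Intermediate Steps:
Q(F, o) = 106/3 (Q(F, o) = (⅓)*106 = 106/3)
O(A, x) = -2 + 4*x
B = 16 (B = 4² = 16)
d(E) = 32 + 16*E (d(E) = (E + (-2 + 4*1))*16 = (E + (-2 + 4))*16 = (E + 2)*16 = (2 + E)*16 = 32 + 16*E)
P = 18591/53 (P = 12394/(106/3) = 12394*(3/106) = 18591/53 ≈ 350.77)
P - d(-145) = 18591/53 - (32 + 16*(-145)) = 18591/53 - (32 - 2320) = 18591/53 - 1*(-2288) = 18591/53 + 2288 = 139855/53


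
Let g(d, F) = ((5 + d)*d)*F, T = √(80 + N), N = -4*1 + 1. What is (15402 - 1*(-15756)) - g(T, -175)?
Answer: 44633 + 875*√77 ≈ 52311.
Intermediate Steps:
N = -3 (N = -4 + 1 = -3)
T = √77 (T = √(80 - 3) = √77 ≈ 8.7750)
g(d, F) = F*d*(5 + d) (g(d, F) = (d*(5 + d))*F = F*d*(5 + d))
(15402 - 1*(-15756)) - g(T, -175) = (15402 - 1*(-15756)) - (-175)*√77*(5 + √77) = (15402 + 15756) + 175*√77*(5 + √77) = 31158 + 175*√77*(5 + √77)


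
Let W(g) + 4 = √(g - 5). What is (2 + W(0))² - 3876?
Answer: -3876 + (2 - I*√5)² ≈ -3877.0 - 8.9443*I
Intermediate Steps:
W(g) = -4 + √(-5 + g) (W(g) = -4 + √(g - 5) = -4 + √(-5 + g))
(2 + W(0))² - 3876 = (2 + (-4 + √(-5 + 0)))² - 3876 = (2 + (-4 + √(-5)))² - 3876 = (2 + (-4 + I*√5))² - 3876 = (-2 + I*√5)² - 3876 = -3876 + (-2 + I*√5)²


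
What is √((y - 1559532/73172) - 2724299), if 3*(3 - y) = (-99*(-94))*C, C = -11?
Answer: I*√900230412229445/18293 ≈ 1640.2*I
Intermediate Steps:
y = 34125 (y = 3 - (-99*(-94))*(-11)/3 = 3 - 3102*(-11) = 3 - ⅓*(-102366) = 3 + 34122 = 34125)
√((y - 1559532/73172) - 2724299) = √((34125 - 1559532/73172) - 2724299) = √((34125 - 1*389883/18293) - 2724299) = √((34125 - 389883/18293) - 2724299) = √(623858742/18293 - 2724299) = √(-49211742865/18293) = I*√900230412229445/18293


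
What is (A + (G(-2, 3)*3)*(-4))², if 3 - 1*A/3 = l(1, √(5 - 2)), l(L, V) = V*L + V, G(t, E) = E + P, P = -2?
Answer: 117 + 36*√3 ≈ 179.35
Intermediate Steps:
G(t, E) = -2 + E (G(t, E) = E - 2 = -2 + E)
l(L, V) = V + L*V (l(L, V) = L*V + V = V + L*V)
A = 9 - 6*√3 (A = 9 - 3*√(5 - 2)*(1 + 1) = 9 - 3*√3*2 = 9 - 6*√3 ≈ -1.3923)
(A + (G(-2, 3)*3)*(-4))² = ((9 - 6*√3) + ((-2 + 3)*3)*(-4))² = ((9 - 6*√3) + (1*3)*(-4))² = ((9 - 6*√3) + 3*(-4))² = ((9 - 6*√3) - 12)² = (-3 - 6*√3)²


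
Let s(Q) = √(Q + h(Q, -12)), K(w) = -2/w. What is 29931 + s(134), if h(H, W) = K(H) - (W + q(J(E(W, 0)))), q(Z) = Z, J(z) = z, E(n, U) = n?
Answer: 29931 + √709195/67 ≈ 29944.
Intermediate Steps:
h(H, W) = -2*W - 2/H (h(H, W) = -2/H - (W + W) = -2/H - 2*W = -2*W - 2/H)
s(Q) = √(24 + Q - 2/Q) (s(Q) = √(Q + (-2*(-12) - 2/Q)) = √(Q + (24 - 2/Q)) = √(24 + Q - 2/Q))
29931 + s(134) = 29931 + √(24 + 134 - 2/134) = 29931 + √(24 + 134 - 2*1/134) = 29931 + √(24 + 134 - 1/67) = 29931 + √(10585/67) = 29931 + √709195/67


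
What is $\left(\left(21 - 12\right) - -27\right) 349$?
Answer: $12564$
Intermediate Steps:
$\left(\left(21 - 12\right) - -27\right) 349 = \left(\left(21 - 12\right) + 27\right) 349 = \left(9 + 27\right) 349 = 36 \cdot 349 = 12564$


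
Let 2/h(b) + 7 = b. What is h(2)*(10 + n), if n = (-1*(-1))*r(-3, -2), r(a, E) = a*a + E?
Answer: -34/5 ≈ -6.8000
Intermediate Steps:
r(a, E) = E + a² (r(a, E) = a² + E = E + a²)
h(b) = 2/(-7 + b)
n = 7 (n = (-1*(-1))*(-2 + (-3)²) = 1*(-2 + 9) = 1*7 = 7)
h(2)*(10 + n) = (2/(-7 + 2))*(10 + 7) = (2/(-5))*17 = (2*(-⅕))*17 = -⅖*17 = -34/5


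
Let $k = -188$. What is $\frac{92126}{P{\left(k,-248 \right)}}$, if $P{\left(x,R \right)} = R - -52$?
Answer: $- \frac{46063}{98} \approx -470.03$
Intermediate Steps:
$P{\left(x,R \right)} = 52 + R$ ($P{\left(x,R \right)} = R + 52 = 52 + R$)
$\frac{92126}{P{\left(k,-248 \right)}} = \frac{92126}{52 - 248} = \frac{92126}{-196} = 92126 \left(- \frac{1}{196}\right) = - \frac{46063}{98}$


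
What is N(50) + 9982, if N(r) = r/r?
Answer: 9983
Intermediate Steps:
N(r) = 1
N(50) + 9982 = 1 + 9982 = 9983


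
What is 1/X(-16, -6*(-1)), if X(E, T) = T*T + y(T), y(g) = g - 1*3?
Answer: 1/39 ≈ 0.025641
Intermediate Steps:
y(g) = -3 + g (y(g) = g - 3 = -3 + g)
X(E, T) = -3 + T + T² (X(E, T) = T*T + (-3 + T) = T² + (-3 + T) = -3 + T + T²)
1/X(-16, -6*(-1)) = 1/(-3 - 6*(-1) + (-6*(-1))²) = 1/(-3 + 6 + 6²) = 1/(-3 + 6 + 36) = 1/39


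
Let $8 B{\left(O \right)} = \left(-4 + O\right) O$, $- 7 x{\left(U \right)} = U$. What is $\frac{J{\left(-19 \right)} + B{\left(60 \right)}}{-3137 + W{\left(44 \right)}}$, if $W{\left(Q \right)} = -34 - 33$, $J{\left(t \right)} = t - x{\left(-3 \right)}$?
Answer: $- \frac{701}{5607} \approx -0.12502$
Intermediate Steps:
$x{\left(U \right)} = - \frac{U}{7}$
$J{\left(t \right)} = - \frac{3}{7} + t$ ($J{\left(t \right)} = t - \left(- \frac{1}{7}\right) \left(-3\right) = t - \frac{3}{7} = - \frac{3}{7} + t$)
$W{\left(Q \right)} = -67$
$B{\left(O \right)} = \frac{O \left(-4 + O\right)}{8}$ ($B{\left(O \right)} = \frac{\left(-4 + O\right) O}{8} = \frac{O \left(-4 + O\right)}{8}$)
$\frac{J{\left(-19 \right)} + B{\left(60 \right)}}{-3137 + W{\left(44 \right)}} = \frac{\left(- \frac{3}{7} - 19\right) + \frac{1}{8} \cdot 60 \left(-4 + 60\right)}{-3137 - 67} = \frac{- \frac{136}{7} + \frac{1}{8} \cdot 60 \cdot 56}{-3204} = \left(- \frac{136}{7} + 420\right) \left(- \frac{1}{3204}\right) = \frac{2804}{7} \left(- \frac{1}{3204}\right) = - \frac{701}{5607}$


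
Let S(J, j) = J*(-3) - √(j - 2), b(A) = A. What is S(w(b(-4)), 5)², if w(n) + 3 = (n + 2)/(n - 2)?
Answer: (-8 + √3)² ≈ 39.287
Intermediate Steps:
w(n) = -3 + (2 + n)/(-2 + n) (w(n) = -3 + (n + 2)/(n - 2) = -3 + (2 + n)/(-2 + n))
S(J, j) = -√(-2 + j) - 3*J (S(J, j) = -3*J - √(-2 + j) = -√(-2 + j) - 3*J)
S(w(b(-4)), 5)² = (-√(-2 + 5) - 6*(4 - 1*(-4))/(-2 - 4))² = (-√3 - 6*(4 + 4)/(-6))² = (-√3 - 6*(-1)*8/6)² = (-√3 - 3*(-8/3))² = (-√3 + 8)² = (8 - √3)²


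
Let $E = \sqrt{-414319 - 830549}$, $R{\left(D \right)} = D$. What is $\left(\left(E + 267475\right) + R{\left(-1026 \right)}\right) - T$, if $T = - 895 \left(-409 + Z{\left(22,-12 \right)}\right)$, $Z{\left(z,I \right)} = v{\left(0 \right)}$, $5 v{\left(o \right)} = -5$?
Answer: $-100501 + 2 i \sqrt{311217} \approx -1.005 \cdot 10^{5} + 1115.7 i$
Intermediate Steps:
$v{\left(o \right)} = -1$ ($v{\left(o \right)} = \frac{1}{5} \left(-5\right) = -1$)
$Z{\left(z,I \right)} = -1$
$E = 2 i \sqrt{311217}$ ($E = \sqrt{-1244868} = 2 i \sqrt{311217} \approx 1115.7 i$)
$T = 366950$ ($T = - 895 \left(-409 - 1\right) = \left(-895\right) \left(-410\right) = 366950$)
$\left(\left(E + 267475\right) + R{\left(-1026 \right)}\right) - T = \left(\left(2 i \sqrt{311217} + 267475\right) - 1026\right) - 366950 = \left(\left(267475 + 2 i \sqrt{311217}\right) - 1026\right) - 366950 = \left(266449 + 2 i \sqrt{311217}\right) - 366950 = -100501 + 2 i \sqrt{311217}$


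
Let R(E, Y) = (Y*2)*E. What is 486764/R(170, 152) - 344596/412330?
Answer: 4572466971/532730360 ≈ 8.5831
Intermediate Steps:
R(E, Y) = 2*E*Y (R(E, Y) = (2*Y)*E = 2*E*Y)
486764/R(170, 152) - 344596/412330 = 486764/((2*170*152)) - 344596/412330 = 486764/51680 - 344596*1/412330 = 486764*(1/51680) - 172298/206165 = 121691/12920 - 172298/206165 = 4572466971/532730360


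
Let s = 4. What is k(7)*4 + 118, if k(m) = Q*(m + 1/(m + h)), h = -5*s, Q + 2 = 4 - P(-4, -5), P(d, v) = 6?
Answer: 94/13 ≈ 7.2308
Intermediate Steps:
Q = -4 (Q = -2 + (4 - 1*6) = -2 + (4 - 6) = -2 - 2 = -4)
h = -20 (h = -5*4 = -20)
k(m) = -4*m - 4/(-20 + m) (k(m) = -4*(m + 1/(m - 20)) = -4*(m + 1/(-20 + m)) = -4*m - 4/(-20 + m))
k(7)*4 + 118 = (4*(-1 - 1*7² + 20*7)/(-20 + 7))*4 + 118 = (4*(-1 - 1*49 + 140)/(-13))*4 + 118 = (4*(-1/13)*(-1 - 49 + 140))*4 + 118 = (4*(-1/13)*90)*4 + 118 = -360/13*4 + 118 = -1440/13 + 118 = 94/13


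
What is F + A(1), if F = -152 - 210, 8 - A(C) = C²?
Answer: -355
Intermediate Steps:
A(C) = 8 - C²
F = -362
F + A(1) = -362 + (8 - 1*1²) = -362 + (8 - 1*1) = -362 + (8 - 1) = -362 + 7 = -355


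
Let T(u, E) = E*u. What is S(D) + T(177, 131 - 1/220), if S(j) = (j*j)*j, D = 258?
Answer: 3783273603/220 ≈ 1.7197e+7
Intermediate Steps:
S(j) = j³ (S(j) = j²*j = j³)
S(D) + T(177, 131 - 1/220) = 258³ + (131 - 1/220)*177 = 17173512 + (131 - 1*1/220)*177 = 17173512 + (131 - 1/220)*177 = 17173512 + (28819/220)*177 = 17173512 + 5100963/220 = 3783273603/220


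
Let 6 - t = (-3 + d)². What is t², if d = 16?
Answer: 26569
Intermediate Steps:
t = -163 (t = 6 - (-3 + 16)² = 6 - 1*13² = 6 - 1*169 = 6 - 169 = -163)
t² = (-163)² = 26569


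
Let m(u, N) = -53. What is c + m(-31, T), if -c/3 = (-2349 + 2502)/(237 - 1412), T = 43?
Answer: -61816/1175 ≈ -52.609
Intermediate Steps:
c = 459/1175 (c = -3*(-2349 + 2502)/(237 - 1412) = -459/(-1175) = -459*(-1)/1175 = -3*(-153/1175) = 459/1175 ≈ 0.39064)
c + m(-31, T) = 459/1175 - 53 = -61816/1175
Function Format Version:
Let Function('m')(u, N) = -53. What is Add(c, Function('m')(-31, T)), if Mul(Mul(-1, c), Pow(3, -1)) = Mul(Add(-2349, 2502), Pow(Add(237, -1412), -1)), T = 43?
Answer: Rational(-61816, 1175) ≈ -52.609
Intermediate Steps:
c = Rational(459, 1175) (c = Mul(-3, Mul(Add(-2349, 2502), Pow(Add(237, -1412), -1))) = Mul(-3, Mul(153, Pow(-1175, -1))) = Mul(-3, Mul(153, Rational(-1, 1175))) = Mul(-3, Rational(-153, 1175)) = Rational(459, 1175) ≈ 0.39064)
Add(c, Function('m')(-31, T)) = Add(Rational(459, 1175), -53) = Rational(-61816, 1175)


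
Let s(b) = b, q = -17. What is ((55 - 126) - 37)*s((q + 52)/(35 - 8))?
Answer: -140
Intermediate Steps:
((55 - 126) - 37)*s((q + 52)/(35 - 8)) = ((55 - 126) - 37)*((-17 + 52)/(35 - 8)) = (-71 - 37)*(35/27) = -3780/27 = -108*35/27 = -140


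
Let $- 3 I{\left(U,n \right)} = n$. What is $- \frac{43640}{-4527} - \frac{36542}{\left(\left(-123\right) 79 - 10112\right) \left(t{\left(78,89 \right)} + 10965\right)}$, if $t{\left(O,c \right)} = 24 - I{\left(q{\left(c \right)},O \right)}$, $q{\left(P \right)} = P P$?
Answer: $\frac{9531858649034}{988771201245} \approx 9.6401$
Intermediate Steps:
$q{\left(P \right)} = P^{2}$
$I{\left(U,n \right)} = - \frac{n}{3}$
$t{\left(O,c \right)} = 24 + \frac{O}{3}$ ($t{\left(O,c \right)} = 24 - - \frac{O}{3} = 24 + \frac{O}{3}$)
$- \frac{43640}{-4527} - \frac{36542}{\left(\left(-123\right) 79 - 10112\right) \left(t{\left(78,89 \right)} + 10965\right)} = - \frac{43640}{-4527} - \frac{36542}{\left(\left(-123\right) 79 - 10112\right) \left(\left(24 + \frac{1}{3} \cdot 78\right) + 10965\right)} = \left(-43640\right) \left(- \frac{1}{4527}\right) - \frac{36542}{\left(-9717 - 10112\right) \left(\left(24 + 26\right) + 10965\right)} = \frac{43640}{4527} - \frac{36542}{\left(-19829\right) \left(50 + 10965\right)} = \frac{43640}{4527} - \frac{36542}{\left(-19829\right) 11015} = \frac{43640}{4527} - \frac{36542}{-218416435} = \frac{43640}{4527} - - \frac{36542}{218416435} = \frac{43640}{4527} + \frac{36542}{218416435} = \frac{9531858649034}{988771201245}$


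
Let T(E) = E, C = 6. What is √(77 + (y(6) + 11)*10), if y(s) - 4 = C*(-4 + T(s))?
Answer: √347 ≈ 18.628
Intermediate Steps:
y(s) = -20 + 6*s (y(s) = 4 + 6*(-4 + s) = 4 + (-24 + 6*s) = -20 + 6*s)
√(77 + (y(6) + 11)*10) = √(77 + ((-20 + 6*6) + 11)*10) = √(77 + ((-20 + 36) + 11)*10) = √(77 + (16 + 11)*10) = √(77 + 27*10) = √(77 + 270) = √347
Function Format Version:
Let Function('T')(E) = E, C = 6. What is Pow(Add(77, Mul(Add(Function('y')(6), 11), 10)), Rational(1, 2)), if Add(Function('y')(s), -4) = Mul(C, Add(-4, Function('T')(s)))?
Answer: Pow(347, Rational(1, 2)) ≈ 18.628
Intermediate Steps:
Function('y')(s) = Add(-20, Mul(6, s)) (Function('y')(s) = Add(4, Mul(6, Add(-4, s))) = Add(4, Add(-24, Mul(6, s))) = Add(-20, Mul(6, s)))
Pow(Add(77, Mul(Add(Function('y')(6), 11), 10)), Rational(1, 2)) = Pow(Add(77, Mul(Add(Add(-20, Mul(6, 6)), 11), 10)), Rational(1, 2)) = Pow(Add(77, Mul(Add(Add(-20, 36), 11), 10)), Rational(1, 2)) = Pow(Add(77, Mul(Add(16, 11), 10)), Rational(1, 2)) = Pow(Add(77, Mul(27, 10)), Rational(1, 2)) = Pow(Add(77, 270), Rational(1, 2)) = Pow(347, Rational(1, 2))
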